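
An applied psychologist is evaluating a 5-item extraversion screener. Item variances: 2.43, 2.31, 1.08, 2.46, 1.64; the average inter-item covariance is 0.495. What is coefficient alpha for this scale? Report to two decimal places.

coefficient alpha = 0.62

ΣVar(i) = 2.43 + 2.31 + 1.08 + 2.46 + 1.64 = 9.92
Sum of the 10 distinct covariances = 10 × 0.495 = 4.950
σ²_T = ΣVar(i) + 2·Σcov = 9.92 + 2 × 4.950 = 19.820
α = (5/4)·(1 − 9.92/19.820) = 0.62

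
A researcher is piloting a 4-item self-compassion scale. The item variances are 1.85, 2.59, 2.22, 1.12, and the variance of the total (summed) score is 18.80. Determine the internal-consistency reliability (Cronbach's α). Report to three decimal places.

Cronbach's α = 0.782

ΣVar(i) = 1.85 + 2.59 + 2.22 + 1.12 = 7.78
α = (k/(k−1))·(1 − ΣVar(i)/total variance) = (4/3)·(1 − 7.78/18.80) = 0.782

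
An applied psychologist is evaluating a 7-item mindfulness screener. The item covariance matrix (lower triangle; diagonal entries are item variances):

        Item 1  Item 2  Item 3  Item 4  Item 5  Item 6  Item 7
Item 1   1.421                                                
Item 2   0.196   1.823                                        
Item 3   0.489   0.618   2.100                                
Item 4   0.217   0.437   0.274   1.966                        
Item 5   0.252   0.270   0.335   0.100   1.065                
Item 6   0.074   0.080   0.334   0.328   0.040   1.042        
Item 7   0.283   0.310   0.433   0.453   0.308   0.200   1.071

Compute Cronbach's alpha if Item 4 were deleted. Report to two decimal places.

Remaining items: Item 1, Item 2, Item 3, Item 5, Item 6, Item 7 (k = 6).
sum of item variances = 1.421 + 1.823 + 2.100 + 1.065 + 1.042 + 1.071 = 8.522
Var(T) = 8.522 + 2 × 4.222 = 16.966
α (item deleted) = (6/5)·(1 − 8.522/16.966) = 0.60

Cronbach's alpha = 0.60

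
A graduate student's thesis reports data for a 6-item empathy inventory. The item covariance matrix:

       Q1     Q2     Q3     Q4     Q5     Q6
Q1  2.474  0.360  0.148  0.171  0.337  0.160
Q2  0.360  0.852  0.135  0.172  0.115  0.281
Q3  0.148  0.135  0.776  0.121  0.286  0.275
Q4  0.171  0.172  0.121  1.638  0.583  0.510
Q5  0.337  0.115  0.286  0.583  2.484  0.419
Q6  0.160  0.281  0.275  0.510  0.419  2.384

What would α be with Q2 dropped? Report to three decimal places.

Remaining items: Q1, Q3, Q4, Q5, Q6 (k = 5).
Σσ²ᵢ = 2.474 + 0.776 + 1.638 + 2.484 + 2.384 = 9.756
σ²_T = 9.756 + 2 × 3.010 = 15.776
α (item deleted) = (5/4)·(1 − 9.756/15.776) = 0.477

α = 0.477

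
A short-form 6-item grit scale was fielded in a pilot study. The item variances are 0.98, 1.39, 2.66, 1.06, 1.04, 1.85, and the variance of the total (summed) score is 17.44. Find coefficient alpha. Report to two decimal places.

sum of item variances = 0.98 + 1.39 + 2.66 + 1.06 + 1.04 + 1.85 = 8.98
α = (k/(k−1))·(1 − sum of item variances/σ²_total) = (6/5)·(1 − 8.98/17.44) = 0.58

coefficient alpha = 0.58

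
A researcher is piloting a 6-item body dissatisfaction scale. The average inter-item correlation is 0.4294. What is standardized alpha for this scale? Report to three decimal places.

α = 0.819

Standardized α = k·r̄ / (1 + (k−1)·r̄) = 6 × 0.4294 / (1 + 5 × 0.4294)
  = 2.5764 / 3.1470 = 0.819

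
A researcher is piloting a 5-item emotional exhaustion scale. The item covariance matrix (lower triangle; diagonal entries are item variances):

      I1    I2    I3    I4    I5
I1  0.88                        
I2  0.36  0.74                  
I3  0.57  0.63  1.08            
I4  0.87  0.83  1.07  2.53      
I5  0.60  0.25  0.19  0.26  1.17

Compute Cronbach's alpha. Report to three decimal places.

Cronbach's alpha = 0.797

Σσ²ᵢ = 0.88 + 0.74 + 1.08 + 2.53 + 1.17 = 6.40
Σ_{i<j} σ_ij = 5.63
σ²_total = 6.40 + 2 × 5.63 = 17.66
α = (k/(k−1))·(1 − Σσ²ᵢ/σ²_total) = (5/4)·(1 − 6.40/17.66) = 0.797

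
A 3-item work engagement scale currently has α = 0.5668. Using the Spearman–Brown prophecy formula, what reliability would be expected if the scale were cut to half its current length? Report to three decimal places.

predicted reliability = 0.395

Length factor m = 1/2
α' = m·α / (1 − (1−m)·α)
   = 1/2 × 0.5668 / (1 − (1 − 1/2) × 0.5668)
   = 0.2834 / 0.7166 = 0.395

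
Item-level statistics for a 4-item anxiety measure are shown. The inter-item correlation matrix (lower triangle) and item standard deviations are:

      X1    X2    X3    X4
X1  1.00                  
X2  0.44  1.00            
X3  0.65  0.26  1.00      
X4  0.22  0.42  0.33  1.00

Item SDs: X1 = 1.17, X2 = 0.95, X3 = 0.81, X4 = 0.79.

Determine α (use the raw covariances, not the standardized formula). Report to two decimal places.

α = 0.71

Σσ²ᵢ = 1.17² + 0.95² + 0.81² + 0.79² = 3.5516
Covariances σ_ij = r_ij · s_i · s_j:
  σ(X1,X2) = 0.44 × 1.17 × 0.95 = 0.4891
  σ(X1,X3) = 0.65 × 1.17 × 0.81 = 0.6160
  σ(X1,X4) = 0.22 × 1.17 × 0.79 = 0.2033
  σ(X2,X3) = 0.26 × 0.95 × 0.81 = 0.2001
  σ(X2,X4) = 0.42 × 0.95 × 0.79 = 0.3152
  σ(X3,X4) = 0.33 × 0.81 × 0.79 = 0.2112
σ²_T = Σσ²ᵢ + 2·Σσ_ij = 3.5516 + 2 × 2.0349 = 7.6214
α = (4/3)·(1 − 3.5516/7.6214) = 0.71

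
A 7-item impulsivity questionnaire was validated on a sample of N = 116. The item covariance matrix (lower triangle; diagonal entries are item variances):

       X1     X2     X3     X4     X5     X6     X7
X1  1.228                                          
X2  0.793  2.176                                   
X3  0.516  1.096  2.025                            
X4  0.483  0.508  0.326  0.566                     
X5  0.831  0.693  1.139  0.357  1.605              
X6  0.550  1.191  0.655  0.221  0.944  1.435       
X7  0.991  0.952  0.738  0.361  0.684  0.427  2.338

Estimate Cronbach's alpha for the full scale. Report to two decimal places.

sum of item variances = 1.228 + 2.176 + 2.025 + 0.566 + 1.605 + 1.435 + 2.338 = 11.373
Σ_{i<j} σ_ij = 14.456
σ²_T = 11.373 + 2 × 14.456 = 40.285
α = (k/(k−1))·(1 − sum of item variances/σ²_T) = (7/6)·(1 − 11.373/40.285) = 0.84

α = 0.84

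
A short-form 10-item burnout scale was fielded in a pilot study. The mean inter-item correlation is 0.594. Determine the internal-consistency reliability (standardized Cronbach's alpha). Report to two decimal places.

standardized Cronbach's alpha = 0.94

Standardized α = k·r̄ / (1 + (k−1)·r̄) = 10 × 0.594 / (1 + 9 × 0.594)
  = 5.9400 / 6.3460 = 0.94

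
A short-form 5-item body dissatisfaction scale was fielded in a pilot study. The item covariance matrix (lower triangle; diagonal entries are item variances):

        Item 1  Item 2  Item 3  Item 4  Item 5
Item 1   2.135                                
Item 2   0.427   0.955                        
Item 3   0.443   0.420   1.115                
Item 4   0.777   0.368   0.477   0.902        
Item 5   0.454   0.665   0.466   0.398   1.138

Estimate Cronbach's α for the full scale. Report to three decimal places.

α = 0.763

Σσᵢ² = 2.135 + 0.955 + 1.115 + 0.902 + 1.138 = 6.245
Sum of the distinct covariances = 4.895
total variance = 6.245 + 2 × 4.895 = 16.035
α = (k/(k−1))·(1 − Σσᵢ²/total variance) = (5/4)·(1 − 6.245/16.035) = 0.763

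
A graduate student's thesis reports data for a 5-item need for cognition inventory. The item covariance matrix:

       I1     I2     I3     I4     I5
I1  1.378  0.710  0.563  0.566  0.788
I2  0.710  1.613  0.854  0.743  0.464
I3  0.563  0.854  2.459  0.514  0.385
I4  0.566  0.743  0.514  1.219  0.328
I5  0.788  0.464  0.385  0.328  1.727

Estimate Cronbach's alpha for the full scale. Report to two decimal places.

α = 0.73

Σσᵢ² = 1.378 + 1.613 + 2.459 + 1.219 + 1.727 = 8.396
Sum of the distinct covariances = 5.915
Var(T) = 8.396 + 2 × 5.915 = 20.226
α = (k/(k−1))·(1 − Σσᵢ²/Var(T)) = (5/4)·(1 − 8.396/20.226) = 0.73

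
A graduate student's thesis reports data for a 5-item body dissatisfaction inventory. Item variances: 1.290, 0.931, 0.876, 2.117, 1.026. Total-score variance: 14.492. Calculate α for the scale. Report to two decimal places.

Σσ²ᵢ = 1.290 + 0.931 + 0.876 + 2.117 + 1.026 = 6.240
α = (k/(k−1))·(1 − Σσ²ᵢ/total variance) = (5/4)·(1 − 6.240/14.492) = 0.71

α = 0.71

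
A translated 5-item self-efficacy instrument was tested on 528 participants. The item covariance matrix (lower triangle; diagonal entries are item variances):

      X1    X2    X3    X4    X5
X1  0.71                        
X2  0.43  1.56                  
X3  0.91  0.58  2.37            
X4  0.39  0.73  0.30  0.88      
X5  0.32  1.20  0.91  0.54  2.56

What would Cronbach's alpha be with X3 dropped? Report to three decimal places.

α = 0.745

Remaining items: X1, X2, X4, X5 (k = 4).
sum of item variances = 0.71 + 1.56 + 0.88 + 2.56 = 5.71
Var(T) = 5.71 + 2 × 3.61 = 12.93
α (item deleted) = (4/3)·(1 − 5.71/12.93) = 0.745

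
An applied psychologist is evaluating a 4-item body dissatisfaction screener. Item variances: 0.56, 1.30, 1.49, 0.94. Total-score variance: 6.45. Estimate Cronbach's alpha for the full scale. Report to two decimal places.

α = 0.45

Σσ²ᵢ = 0.56 + 1.30 + 1.49 + 0.94 = 4.29
α = (k/(k−1))·(1 − Σσ²ᵢ/σ²_total) = (4/3)·(1 − 4.29/6.45) = 0.45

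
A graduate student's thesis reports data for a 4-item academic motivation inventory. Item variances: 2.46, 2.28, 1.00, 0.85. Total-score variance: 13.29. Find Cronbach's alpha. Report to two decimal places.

Σσ²ᵢ = 2.46 + 2.28 + 1.00 + 0.85 = 6.59
α = (k/(k−1))·(1 − Σσ²ᵢ/Var(T)) = (4/3)·(1 − 6.59/13.29) = 0.67

Cronbach's alpha = 0.67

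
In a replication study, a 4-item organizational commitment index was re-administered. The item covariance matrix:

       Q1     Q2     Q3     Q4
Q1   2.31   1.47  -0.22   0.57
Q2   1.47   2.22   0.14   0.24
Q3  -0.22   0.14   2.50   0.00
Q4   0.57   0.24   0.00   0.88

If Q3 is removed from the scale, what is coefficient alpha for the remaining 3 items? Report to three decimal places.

Remaining items: Q1, Q2, Q4 (k = 3).
ΣVar(i) = 2.31 + 2.22 + 0.88 = 5.41
Var(T) = 5.41 + 2 × 2.28 = 9.97
α (item deleted) = (3/2)·(1 − 5.41/9.97) = 0.686

α = 0.686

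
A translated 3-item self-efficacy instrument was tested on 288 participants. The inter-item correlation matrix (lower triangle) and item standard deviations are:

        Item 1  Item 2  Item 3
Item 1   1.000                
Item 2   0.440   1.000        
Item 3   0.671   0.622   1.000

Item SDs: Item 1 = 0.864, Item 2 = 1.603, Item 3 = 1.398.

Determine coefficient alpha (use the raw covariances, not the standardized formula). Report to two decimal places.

Σσ²ᵢ = 0.864² + 1.603² + 1.398² = 5.2705
Covariances σ_ij = r_ij · s_i · s_j:
  σ(Item 1,Item 2) = 0.440 × 0.864 × 1.603 = 0.6094
  σ(Item 1,Item 3) = 0.671 × 0.864 × 1.398 = 0.8105
  σ(Item 2,Item 3) = 0.622 × 1.603 × 1.398 = 1.3939
σ²_T = Σσ²ᵢ + 2·Σσ_ij = 5.2705 + 2 × 2.8138 = 10.8981
α = (3/2)·(1 − 5.2705/10.8981) = 0.77

α = 0.77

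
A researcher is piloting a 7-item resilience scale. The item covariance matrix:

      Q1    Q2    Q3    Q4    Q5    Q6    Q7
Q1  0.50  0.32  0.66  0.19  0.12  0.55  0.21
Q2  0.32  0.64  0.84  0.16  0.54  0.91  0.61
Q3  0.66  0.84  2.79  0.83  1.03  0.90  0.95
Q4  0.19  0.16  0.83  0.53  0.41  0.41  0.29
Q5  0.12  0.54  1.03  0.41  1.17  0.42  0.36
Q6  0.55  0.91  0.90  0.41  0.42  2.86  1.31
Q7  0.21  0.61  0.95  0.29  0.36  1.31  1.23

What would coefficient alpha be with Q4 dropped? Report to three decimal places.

coefficient alpha = 0.815

Remaining items: Q1, Q2, Q3, Q5, Q6, Q7 (k = 6).
sum of item variances = 0.50 + 0.64 + 2.79 + 1.17 + 2.86 + 1.23 = 9.19
σ²_total = 9.19 + 2 × 9.73 = 28.65
α (item deleted) = (6/5)·(1 − 9.19/28.65) = 0.815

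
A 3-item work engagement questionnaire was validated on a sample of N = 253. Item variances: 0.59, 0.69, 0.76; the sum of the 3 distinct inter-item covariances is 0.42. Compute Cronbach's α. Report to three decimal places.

Σσ²ᵢ = 0.59 + 0.69 + 0.76 = 2.04
Sum of distinct covariances = 0.42
σ²_T = Σσ²ᵢ + 2·Σcov = 2.04 + 2 × 0.42 = 2.88
α = (3/2)·(1 − 2.04/2.88) = 0.437

α = 0.437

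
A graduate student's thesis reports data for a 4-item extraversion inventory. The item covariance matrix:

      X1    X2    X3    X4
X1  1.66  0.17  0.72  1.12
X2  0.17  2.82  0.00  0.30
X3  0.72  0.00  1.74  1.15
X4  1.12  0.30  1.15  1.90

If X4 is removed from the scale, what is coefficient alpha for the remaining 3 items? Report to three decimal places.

α = 0.334

Remaining items: X1, X2, X3 (k = 3).
ΣVar(i) = 1.66 + 2.82 + 1.74 = 6.22
σ²_T = 6.22 + 2 × 0.89 = 8.00
α (item deleted) = (3/2)·(1 − 6.22/8.00) = 0.334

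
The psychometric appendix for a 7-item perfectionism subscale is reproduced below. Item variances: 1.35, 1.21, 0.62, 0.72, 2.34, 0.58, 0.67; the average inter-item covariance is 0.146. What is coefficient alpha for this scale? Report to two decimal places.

coefficient alpha = 0.53

ΣVar(i) = 1.35 + 1.21 + 0.62 + 0.72 + 2.34 + 0.58 + 0.67 = 7.49
Sum of the 21 distinct covariances = 21 × 0.146 = 3.066
σ²_total = ΣVar(i) + 2·Σcov = 7.49 + 2 × 3.066 = 13.622
α = (7/6)·(1 − 7.49/13.622) = 0.53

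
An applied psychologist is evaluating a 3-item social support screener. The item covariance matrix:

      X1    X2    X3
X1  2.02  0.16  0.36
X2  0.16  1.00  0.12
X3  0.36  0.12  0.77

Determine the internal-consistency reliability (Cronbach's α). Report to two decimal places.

Σσᵢ² = 2.02 + 1.00 + 0.77 = 3.79
Sum of the distinct covariances = 0.64
total variance = 3.79 + 2 × 0.64 = 5.07
α = (k/(k−1))·(1 − Σσᵢ²/total variance) = (3/2)·(1 − 3.79/5.07) = 0.38

Cronbach's α = 0.38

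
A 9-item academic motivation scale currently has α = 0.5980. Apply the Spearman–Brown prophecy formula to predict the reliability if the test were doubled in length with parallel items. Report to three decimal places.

predicted reliability = 0.748

Length factor m = 2
α' = m·α / (1 + (m−1)·α)
   = 2 × 0.5980 / (1 + (2 − 1) × 0.5980)
   = 1.1960 / 1.5980 = 0.748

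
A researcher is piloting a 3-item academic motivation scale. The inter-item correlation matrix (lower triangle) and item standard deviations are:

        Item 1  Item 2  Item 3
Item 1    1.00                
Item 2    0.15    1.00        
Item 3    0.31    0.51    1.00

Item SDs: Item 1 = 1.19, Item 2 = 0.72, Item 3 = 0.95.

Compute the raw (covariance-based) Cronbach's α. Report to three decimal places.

α = 0.553

Σσ²ᵢ = 1.19² + 0.72² + 0.95² = 2.8370
Covariances σ_ij = r_ij · s_i · s_j:
  σ(Item 1,Item 2) = 0.15 × 1.19 × 0.72 = 0.1285
  σ(Item 1,Item 3) = 0.31 × 1.19 × 0.95 = 0.3505
  σ(Item 2,Item 3) = 0.51 × 0.72 × 0.95 = 0.3488
σ²_T = Σσ²ᵢ + 2·Σσ_ij = 2.8370 + 2 × 0.8278 = 4.4926
α = (3/2)·(1 − 2.8370/4.4926) = 0.553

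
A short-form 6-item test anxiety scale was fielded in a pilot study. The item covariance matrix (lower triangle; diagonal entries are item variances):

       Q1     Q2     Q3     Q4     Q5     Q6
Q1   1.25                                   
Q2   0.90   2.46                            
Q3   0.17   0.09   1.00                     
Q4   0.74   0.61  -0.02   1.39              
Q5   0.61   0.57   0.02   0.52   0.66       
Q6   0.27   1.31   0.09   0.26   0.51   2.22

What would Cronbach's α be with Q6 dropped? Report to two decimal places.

Cronbach's α = 0.69

Remaining items: Q1, Q2, Q3, Q4, Q5 (k = 5).
Σσᵢ² = 1.25 + 2.46 + 1.00 + 1.39 + 0.66 = 6.76
σ²_T = 6.76 + 2 × 4.21 = 15.18
α (item deleted) = (5/4)·(1 − 6.76/15.18) = 0.69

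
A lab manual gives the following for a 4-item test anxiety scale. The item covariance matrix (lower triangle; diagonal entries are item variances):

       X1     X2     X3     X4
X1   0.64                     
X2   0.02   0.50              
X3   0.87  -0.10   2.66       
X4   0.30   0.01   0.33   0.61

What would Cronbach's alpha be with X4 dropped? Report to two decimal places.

α = 0.44

Remaining items: X1, X2, X3 (k = 3).
Σσ²ᵢ = 0.64 + 0.50 + 2.66 = 3.80
σ²_total = 3.80 + 2 × 0.79 = 5.38
α (item deleted) = (3/2)·(1 − 3.80/5.38) = 0.44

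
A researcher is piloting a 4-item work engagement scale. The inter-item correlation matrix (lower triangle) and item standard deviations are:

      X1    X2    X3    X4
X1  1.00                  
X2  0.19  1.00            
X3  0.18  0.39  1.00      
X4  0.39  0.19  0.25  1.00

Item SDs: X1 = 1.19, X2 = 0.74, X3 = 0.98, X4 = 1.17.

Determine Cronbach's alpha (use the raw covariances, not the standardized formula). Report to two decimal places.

Cronbach's alpha = 0.58

Σσ²ᵢ = 1.19² + 0.74² + 0.98² + 1.17² = 4.2930
Covariances σ_ij = r_ij · s_i · s_j:
  σ(X1,X2) = 0.19 × 1.19 × 0.74 = 0.1673
  σ(X1,X3) = 0.18 × 1.19 × 0.98 = 0.2099
  σ(X1,X4) = 0.39 × 1.19 × 1.17 = 0.5430
  σ(X2,X3) = 0.39 × 0.74 × 0.98 = 0.2828
  σ(X2,X4) = 0.19 × 0.74 × 1.17 = 0.1645
  σ(X3,X4) = 0.25 × 0.98 × 1.17 = 0.2866
σ²_T = Σσ²ᵢ + 2·Σσ_ij = 4.2930 + 2 × 1.6541 = 7.6012
α = (4/3)·(1 − 4.2930/7.6012) = 0.58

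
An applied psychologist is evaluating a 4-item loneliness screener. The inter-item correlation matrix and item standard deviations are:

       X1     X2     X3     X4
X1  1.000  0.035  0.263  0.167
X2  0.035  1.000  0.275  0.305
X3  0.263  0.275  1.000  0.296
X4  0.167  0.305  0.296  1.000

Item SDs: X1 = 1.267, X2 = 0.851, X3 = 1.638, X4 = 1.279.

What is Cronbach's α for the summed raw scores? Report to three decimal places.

Σσ²ᵢ = 1.267² + 0.851² + 1.638² + 1.279² = 6.6484
Covariances σ_ij = r_ij · s_i · s_j:
  σ(X1,X2) = 0.035 × 1.267 × 0.851 = 0.0377
  σ(X1,X3) = 0.263 × 1.267 × 1.638 = 0.5458
  σ(X1,X4) = 0.167 × 1.267 × 1.279 = 0.2706
  σ(X2,X3) = 0.275 × 0.851 × 1.638 = 0.3833
  σ(X2,X4) = 0.305 × 0.851 × 1.279 = 0.3320
  σ(X3,X4) = 0.296 × 1.638 × 1.279 = 0.6201
σ²_T = Σσ²ᵢ + 2·Σσ_ij = 6.6484 + 2 × 2.1895 = 11.0274
α = (4/3)·(1 − 6.6484/11.0274) = 0.529

Cronbach's α = 0.529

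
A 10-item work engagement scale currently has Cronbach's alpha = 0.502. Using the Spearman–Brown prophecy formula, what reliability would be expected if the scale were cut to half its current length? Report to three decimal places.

Length factor m = 1/2
α' = m·α / (1 − (1−m)·α)
   = 1/2 × 0.502 / (1 − (1 − 1/2) × 0.502)
   = 0.2510 / 0.7490 = 0.335

predicted reliability = 0.335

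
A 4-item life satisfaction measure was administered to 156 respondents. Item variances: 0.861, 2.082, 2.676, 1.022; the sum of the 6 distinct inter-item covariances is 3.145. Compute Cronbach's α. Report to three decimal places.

α = 0.649

sum of item variances = 0.861 + 2.082 + 2.676 + 1.022 = 6.641
Sum of distinct covariances = 3.145
σ²_total = sum of item variances + 2·Σcov = 6.641 + 2 × 3.145 = 12.931
α = (4/3)·(1 − 6.641/12.931) = 0.649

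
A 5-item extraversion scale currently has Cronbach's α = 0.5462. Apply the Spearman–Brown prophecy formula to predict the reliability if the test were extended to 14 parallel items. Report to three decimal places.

predicted reliability = 0.771

Length factor m = 14/5 = 2.8000
α' = m·α / (1 + (m−1)·α)
   = 14/5 × 0.5462 / (1 + (14/5 − 1) × 0.5462)
   = 1.5294 / 1.9832 = 0.771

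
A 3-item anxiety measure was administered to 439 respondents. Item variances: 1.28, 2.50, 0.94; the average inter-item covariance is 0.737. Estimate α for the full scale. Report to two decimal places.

α = 0.73

ΣVar(i) = 1.28 + 2.50 + 0.94 = 4.72
Sum of the 3 distinct covariances = 3 × 0.737 = 2.211
Var(T) = ΣVar(i) + 2·Σcov = 4.72 + 2 × 2.211 = 9.142
α = (3/2)·(1 − 4.72/9.142) = 0.73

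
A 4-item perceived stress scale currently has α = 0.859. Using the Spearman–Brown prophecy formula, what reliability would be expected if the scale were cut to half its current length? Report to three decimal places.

Length factor m = 1/2
α' = m·α / (1 − (1−m)·α)
   = 1/2 × 0.859 / (1 − (1 − 1/2) × 0.859)
   = 0.4295 / 0.5705 = 0.753

predicted reliability = 0.753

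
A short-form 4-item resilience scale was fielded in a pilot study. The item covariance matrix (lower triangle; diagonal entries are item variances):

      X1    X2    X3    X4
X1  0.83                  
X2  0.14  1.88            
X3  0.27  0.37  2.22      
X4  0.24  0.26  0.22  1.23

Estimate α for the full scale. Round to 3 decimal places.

α = 0.437

ΣVar(i) = 0.83 + 1.88 + 2.22 + 1.23 = 6.16
Σ_{i<j} σ_ij = 1.50
Var(T) = 6.16 + 2 × 1.50 = 9.16
α = (k/(k−1))·(1 − ΣVar(i)/Var(T)) = (4/3)·(1 − 6.16/9.16) = 0.437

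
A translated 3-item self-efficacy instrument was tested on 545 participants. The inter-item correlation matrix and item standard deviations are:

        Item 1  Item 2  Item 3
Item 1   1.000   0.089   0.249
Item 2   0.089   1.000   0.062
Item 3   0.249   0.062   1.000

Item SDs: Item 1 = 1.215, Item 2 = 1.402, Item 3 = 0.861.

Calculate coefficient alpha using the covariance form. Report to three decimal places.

coefficient alpha = 0.283

Σσ²ᵢ = 1.215² + 1.402² + 0.861² = 4.1832
Covariances σ_ij = r_ij · s_i · s_j:
  σ(Item 1,Item 2) = 0.089 × 1.215 × 1.402 = 0.1516
  σ(Item 1,Item 3) = 0.249 × 1.215 × 0.861 = 0.2605
  σ(Item 2,Item 3) = 0.062 × 1.402 × 0.861 = 0.0748
σ²_T = Σσ²ᵢ + 2·Σσ_ij = 4.1832 + 2 × 0.4869 = 5.1570
α = (3/2)·(1 − 4.1832/5.1570) = 0.283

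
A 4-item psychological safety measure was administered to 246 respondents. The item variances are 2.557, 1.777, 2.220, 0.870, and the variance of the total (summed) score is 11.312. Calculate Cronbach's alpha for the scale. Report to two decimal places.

α = 0.46

Σσ²ᵢ = 2.557 + 1.777 + 2.220 + 0.870 = 7.424
α = (k/(k−1))·(1 − Σσ²ᵢ/σ²_T) = (4/3)·(1 − 7.424/11.312) = 0.46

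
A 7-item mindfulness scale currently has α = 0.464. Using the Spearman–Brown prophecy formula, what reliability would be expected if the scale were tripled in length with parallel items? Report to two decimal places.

Length factor m = 3
α' = m·α / (1 + (m−1)·α)
   = 3 × 0.464 / (1 + (3 − 1) × 0.464)
   = 1.3920 / 1.9280 = 0.72

predicted reliability = 0.72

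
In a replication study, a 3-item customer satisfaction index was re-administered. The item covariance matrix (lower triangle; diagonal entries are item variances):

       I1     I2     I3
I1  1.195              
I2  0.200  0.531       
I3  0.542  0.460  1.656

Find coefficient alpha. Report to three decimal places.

α = 0.623

sum of item variances = 1.195 + 0.531 + 1.656 = 3.382
Σ_{i<j} σ_ij = 1.202
total variance = 3.382 + 2 × 1.202 = 5.786
α = (k/(k−1))·(1 − sum of item variances/total variance) = (3/2)·(1 − 3.382/5.786) = 0.623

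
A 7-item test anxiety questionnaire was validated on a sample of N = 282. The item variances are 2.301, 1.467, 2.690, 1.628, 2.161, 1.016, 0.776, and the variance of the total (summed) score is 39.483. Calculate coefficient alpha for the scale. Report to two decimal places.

α = 0.81

Σσ²ᵢ = 2.301 + 1.467 + 2.690 + 1.628 + 2.161 + 1.016 + 0.776 = 12.039
α = (k/(k−1))·(1 − Σσ²ᵢ/σ²_T) = (7/6)·(1 − 12.039/39.483) = 0.81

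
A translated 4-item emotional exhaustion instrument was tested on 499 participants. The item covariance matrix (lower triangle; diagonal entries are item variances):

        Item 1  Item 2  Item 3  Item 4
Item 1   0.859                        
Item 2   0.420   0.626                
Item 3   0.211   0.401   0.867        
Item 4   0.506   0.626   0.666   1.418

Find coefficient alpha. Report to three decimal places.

α = 0.800

ΣVar(i) = 0.859 + 0.626 + 0.867 + 1.418 = 3.770
Sum of off-diagonal covariances = 2.830
σ²_T = 3.770 + 2 × 2.830 = 9.430
α = (k/(k−1))·(1 − ΣVar(i)/σ²_T) = (4/3)·(1 − 3.770/9.430) = 0.800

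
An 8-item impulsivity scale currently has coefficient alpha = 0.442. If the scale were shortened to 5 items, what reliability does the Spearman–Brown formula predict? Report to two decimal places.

Length factor m = 5/8 = 0.6250
α' = m·α / (1 − (1−m)·α)
   = 5/8 × 0.442 / (1 − (1 − 5/8) × 0.442)
   = 0.2762 / 0.8342 = 0.33

predicted reliability = 0.33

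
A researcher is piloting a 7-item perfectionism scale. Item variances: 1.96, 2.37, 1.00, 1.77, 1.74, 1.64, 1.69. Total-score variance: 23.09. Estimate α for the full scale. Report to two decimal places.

α = 0.55

Σσᵢ² = 1.96 + 2.37 + 1.00 + 1.77 + 1.74 + 1.64 + 1.69 = 12.17
α = (k/(k−1))·(1 − Σσᵢ²/σ²_total) = (7/6)·(1 − 12.17/23.09) = 0.55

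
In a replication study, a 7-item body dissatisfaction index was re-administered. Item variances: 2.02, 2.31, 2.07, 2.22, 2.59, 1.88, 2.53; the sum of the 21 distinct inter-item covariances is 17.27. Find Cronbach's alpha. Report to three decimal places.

Σσᵢ² = 2.02 + 2.31 + 2.07 + 2.22 + 2.59 + 1.88 + 2.53 = 15.62
Sum of distinct covariances = 17.27
Var(T) = Σσᵢ² + 2·Σcov = 15.62 + 2 × 17.27 = 50.16
α = (7/6)·(1 − 15.62/50.16) = 0.803

α = 0.803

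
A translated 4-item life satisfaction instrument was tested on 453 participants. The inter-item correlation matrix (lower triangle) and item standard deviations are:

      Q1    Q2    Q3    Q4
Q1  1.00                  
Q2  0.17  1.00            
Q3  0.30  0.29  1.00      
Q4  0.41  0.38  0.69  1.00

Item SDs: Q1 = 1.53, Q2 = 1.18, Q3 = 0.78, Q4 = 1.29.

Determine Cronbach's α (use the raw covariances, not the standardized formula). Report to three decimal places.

α = 0.668

Σσ²ᵢ = 1.53² + 1.18² + 0.78² + 1.29² = 6.0058
Covariances σ_ij = r_ij · s_i · s_j:
  σ(Q1,Q2) = 0.17 × 1.53 × 1.18 = 0.3069
  σ(Q1,Q3) = 0.30 × 1.53 × 0.78 = 0.3580
  σ(Q1,Q4) = 0.41 × 1.53 × 1.29 = 0.8092
  σ(Q2,Q3) = 0.29 × 1.18 × 0.78 = 0.2669
  σ(Q2,Q4) = 0.38 × 1.18 × 1.29 = 0.5784
  σ(Q3,Q4) = 0.69 × 0.78 × 1.29 = 0.6943
σ²_T = Σσ²ᵢ + 2·Σσ_ij = 6.0058 + 2 × 3.0137 = 12.0332
α = (4/3)·(1 − 6.0058/12.0332) = 0.668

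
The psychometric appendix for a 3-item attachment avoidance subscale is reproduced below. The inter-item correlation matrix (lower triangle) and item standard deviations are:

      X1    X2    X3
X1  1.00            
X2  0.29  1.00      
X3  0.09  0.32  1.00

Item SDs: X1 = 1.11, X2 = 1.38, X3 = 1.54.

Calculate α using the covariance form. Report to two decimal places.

α = 0.48

Σσ²ᵢ = 1.11² + 1.38² + 1.54² = 5.5081
Covariances σ_ij = r_ij · s_i · s_j:
  σ(X1,X2) = 0.29 × 1.11 × 1.38 = 0.4442
  σ(X1,X3) = 0.09 × 1.11 × 1.54 = 0.1538
  σ(X2,X3) = 0.32 × 1.38 × 1.54 = 0.6801
σ²_T = Σσ²ᵢ + 2·Σσ_ij = 5.5081 + 2 × 1.2781 = 8.0643
α = (3/2)·(1 − 5.5081/8.0643) = 0.48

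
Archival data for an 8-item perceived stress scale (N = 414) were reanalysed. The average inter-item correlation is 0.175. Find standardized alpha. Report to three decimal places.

Standardized α = k·r̄ / (1 + (k−1)·r̄) = 8 × 0.175 / (1 + 7 × 0.175)
  = 1.4000 / 2.2250 = 0.629

α = 0.629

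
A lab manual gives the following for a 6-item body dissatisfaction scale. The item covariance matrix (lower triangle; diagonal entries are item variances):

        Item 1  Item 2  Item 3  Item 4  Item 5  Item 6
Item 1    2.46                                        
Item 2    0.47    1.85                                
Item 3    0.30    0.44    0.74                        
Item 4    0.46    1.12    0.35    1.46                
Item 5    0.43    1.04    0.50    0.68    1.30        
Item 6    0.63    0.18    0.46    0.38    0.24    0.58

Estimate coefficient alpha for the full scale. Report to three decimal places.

Σσ²ᵢ = 2.46 + 1.85 + 0.74 + 1.46 + 1.30 + 0.58 = 8.39
Σ_{i<j} σ_ij = 7.68
total variance = 8.39 + 2 × 7.68 = 23.75
α = (k/(k−1))·(1 − Σσ²ᵢ/total variance) = (6/5)·(1 − 8.39/23.75) = 0.776

α = 0.776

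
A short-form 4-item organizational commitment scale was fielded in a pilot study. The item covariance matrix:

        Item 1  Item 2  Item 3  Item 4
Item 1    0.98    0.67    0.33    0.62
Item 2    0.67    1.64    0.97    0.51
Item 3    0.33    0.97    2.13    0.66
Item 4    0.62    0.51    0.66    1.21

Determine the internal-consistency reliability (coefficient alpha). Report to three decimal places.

Σσ²ᵢ = 0.98 + 1.64 + 2.13 + 1.21 = 5.96
Sum of off-diagonal covariances = 3.76
σ²_T = 5.96 + 2 × 3.76 = 13.48
α = (k/(k−1))·(1 − Σσ²ᵢ/σ²_T) = (4/3)·(1 − 5.96/13.48) = 0.744

coefficient alpha = 0.744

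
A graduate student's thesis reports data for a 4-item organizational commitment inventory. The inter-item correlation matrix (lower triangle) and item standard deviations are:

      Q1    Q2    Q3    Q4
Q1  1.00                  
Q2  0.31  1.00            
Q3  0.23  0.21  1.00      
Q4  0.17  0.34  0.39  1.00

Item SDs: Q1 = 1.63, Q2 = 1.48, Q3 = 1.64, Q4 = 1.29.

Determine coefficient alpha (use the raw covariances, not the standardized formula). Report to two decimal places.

Σσ²ᵢ = 1.63² + 1.48² + 1.64² + 1.29² = 9.2010
Covariances σ_ij = r_ij · s_i · s_j:
  σ(Q1,Q2) = 0.31 × 1.63 × 1.48 = 0.7478
  σ(Q1,Q3) = 0.23 × 1.63 × 1.64 = 0.6148
  σ(Q1,Q4) = 0.17 × 1.63 × 1.29 = 0.3575
  σ(Q2,Q3) = 0.21 × 1.48 × 1.64 = 0.5097
  σ(Q2,Q4) = 0.34 × 1.48 × 1.29 = 0.6491
  σ(Q3,Q4) = 0.39 × 1.64 × 1.29 = 0.8251
σ²_T = Σσ²ᵢ + 2·Σσ_ij = 9.2010 + 2 × 3.7040 = 16.6090
α = (4/3)·(1 − 9.2010/16.6090) = 0.59

α = 0.59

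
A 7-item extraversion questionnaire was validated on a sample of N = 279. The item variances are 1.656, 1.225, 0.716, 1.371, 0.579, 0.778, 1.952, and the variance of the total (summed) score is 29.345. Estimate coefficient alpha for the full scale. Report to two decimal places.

α = 0.84

Σσᵢ² = 1.656 + 1.225 + 0.716 + 1.371 + 0.579 + 0.778 + 1.952 = 8.277
α = (k/(k−1))·(1 − Σσᵢ²/Var(T)) = (7/6)·(1 − 8.277/29.345) = 0.84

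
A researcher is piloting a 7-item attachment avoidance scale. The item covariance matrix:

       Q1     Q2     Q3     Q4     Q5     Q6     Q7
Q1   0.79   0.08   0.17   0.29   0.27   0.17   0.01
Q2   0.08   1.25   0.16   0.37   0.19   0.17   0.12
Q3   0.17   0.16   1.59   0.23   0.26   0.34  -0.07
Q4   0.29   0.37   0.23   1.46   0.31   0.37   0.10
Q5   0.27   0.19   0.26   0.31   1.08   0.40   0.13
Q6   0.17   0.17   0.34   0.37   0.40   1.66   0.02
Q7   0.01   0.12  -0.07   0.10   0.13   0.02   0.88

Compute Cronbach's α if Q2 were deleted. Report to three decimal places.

α = 0.535

Remaining items: Q1, Q3, Q4, Q5, Q6, Q7 (k = 6).
Σσᵢ² = 0.79 + 1.59 + 1.46 + 1.08 + 1.66 + 0.88 = 7.46
Var(T) = 7.46 + 2 × 3.00 = 13.46
α (item deleted) = (6/5)·(1 − 7.46/13.46) = 0.535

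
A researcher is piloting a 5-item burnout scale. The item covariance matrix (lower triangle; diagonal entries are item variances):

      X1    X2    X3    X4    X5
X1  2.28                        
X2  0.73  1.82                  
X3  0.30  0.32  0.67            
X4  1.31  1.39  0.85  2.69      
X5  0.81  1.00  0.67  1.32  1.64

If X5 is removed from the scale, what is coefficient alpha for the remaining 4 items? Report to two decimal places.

Remaining items: X1, X2, X3, X4 (k = 4).
ΣVar(i) = 2.28 + 1.82 + 0.67 + 2.69 = 7.46
σ²_T = 7.46 + 2 × 4.90 = 17.26
α (item deleted) = (4/3)·(1 − 7.46/17.26) = 0.76

α = 0.76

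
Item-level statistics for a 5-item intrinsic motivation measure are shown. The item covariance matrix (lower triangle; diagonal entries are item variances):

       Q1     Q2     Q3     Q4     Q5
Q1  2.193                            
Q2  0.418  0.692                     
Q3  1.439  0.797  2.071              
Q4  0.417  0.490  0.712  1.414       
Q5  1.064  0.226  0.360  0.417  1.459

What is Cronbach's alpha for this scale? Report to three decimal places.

α = 0.773

ΣVar(i) = 2.193 + 0.692 + 2.071 + 1.414 + 1.459 = 7.829
Sum of off-diagonal covariances = 6.340
Var(T) = 7.829 + 2 × 6.340 = 20.509
α = (k/(k−1))·(1 − ΣVar(i)/Var(T)) = (5/4)·(1 − 7.829/20.509) = 0.773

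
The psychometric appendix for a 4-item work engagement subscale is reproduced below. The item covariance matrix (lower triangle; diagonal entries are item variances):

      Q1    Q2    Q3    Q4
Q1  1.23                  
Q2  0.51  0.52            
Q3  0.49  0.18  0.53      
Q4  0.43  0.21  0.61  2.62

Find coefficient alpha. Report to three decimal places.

α = 0.664

ΣVar(i) = 1.23 + 0.52 + 0.53 + 2.62 = 4.90
Σ_{i<j} σ_ij = 2.43
Var(T) = 4.90 + 2 × 2.43 = 9.76
α = (k/(k−1))·(1 − ΣVar(i)/Var(T)) = (4/3)·(1 − 4.90/9.76) = 0.664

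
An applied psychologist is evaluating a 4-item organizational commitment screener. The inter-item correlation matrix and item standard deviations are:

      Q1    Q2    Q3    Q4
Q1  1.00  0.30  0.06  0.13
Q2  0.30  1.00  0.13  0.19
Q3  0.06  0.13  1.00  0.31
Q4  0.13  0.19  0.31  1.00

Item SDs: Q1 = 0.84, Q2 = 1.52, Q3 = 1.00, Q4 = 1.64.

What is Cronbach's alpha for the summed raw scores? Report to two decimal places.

Σσ²ᵢ = 0.84² + 1.52² + 1.00² + 1.64² = 6.7056
Covariances σ_ij = r_ij · s_i · s_j:
  σ(Q1,Q2) = 0.30 × 0.84 × 1.52 = 0.3830
  σ(Q1,Q3) = 0.06 × 0.84 × 1.00 = 0.0504
  σ(Q1,Q4) = 0.13 × 0.84 × 1.64 = 0.1791
  σ(Q2,Q3) = 0.13 × 1.52 × 1.00 = 0.1976
  σ(Q2,Q4) = 0.19 × 1.52 × 1.64 = 0.4736
  σ(Q3,Q4) = 0.31 × 1.00 × 1.64 = 0.5084
σ²_T = Σσ²ᵢ + 2·Σσ_ij = 6.7056 + 2 × 1.7921 = 10.2898
α = (4/3)·(1 − 6.7056/10.2898) = 0.46

α = 0.46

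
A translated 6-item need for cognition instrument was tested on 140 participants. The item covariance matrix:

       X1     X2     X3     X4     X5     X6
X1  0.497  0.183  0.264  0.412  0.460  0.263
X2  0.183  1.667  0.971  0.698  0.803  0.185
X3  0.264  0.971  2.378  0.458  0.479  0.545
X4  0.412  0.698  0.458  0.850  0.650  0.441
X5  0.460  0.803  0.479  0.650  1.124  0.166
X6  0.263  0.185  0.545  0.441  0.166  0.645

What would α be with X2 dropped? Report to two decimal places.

α = 0.75

Remaining items: X1, X3, X4, X5, X6 (k = 5).
sum of item variances = 0.497 + 2.378 + 0.850 + 1.124 + 0.645 = 5.494
σ²_total = 5.494 + 2 × 4.138 = 13.770
α (item deleted) = (5/4)·(1 − 5.494/13.770) = 0.75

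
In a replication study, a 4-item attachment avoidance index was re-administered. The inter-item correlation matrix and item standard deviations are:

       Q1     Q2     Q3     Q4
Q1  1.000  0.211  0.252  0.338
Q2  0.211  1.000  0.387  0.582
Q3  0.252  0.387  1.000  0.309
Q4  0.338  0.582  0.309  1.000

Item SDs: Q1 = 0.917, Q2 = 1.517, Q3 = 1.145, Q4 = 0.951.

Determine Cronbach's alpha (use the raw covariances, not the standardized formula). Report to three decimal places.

Σσ²ᵢ = 0.917² + 1.517² + 1.145² + 0.951² = 5.3576
Covariances σ_ij = r_ij · s_i · s_j:
  σ(Q1,Q2) = 0.211 × 0.917 × 1.517 = 0.2935
  σ(Q1,Q3) = 0.252 × 0.917 × 1.145 = 0.2646
  σ(Q1,Q4) = 0.338 × 0.917 × 0.951 = 0.2948
  σ(Q2,Q3) = 0.387 × 1.517 × 1.145 = 0.6722
  σ(Q2,Q4) = 0.582 × 1.517 × 0.951 = 0.8396
  σ(Q3,Q4) = 0.309 × 1.145 × 0.951 = 0.3365
σ²_T = Σσ²ᵢ + 2·Σσ_ij = 5.3576 + 2 × 2.7012 = 10.7600
α = (4/3)·(1 − 5.3576/10.7600) = 0.669

α = 0.669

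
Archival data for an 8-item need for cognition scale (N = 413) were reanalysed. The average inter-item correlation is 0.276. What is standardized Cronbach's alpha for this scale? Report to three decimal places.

standardized Cronbach's alpha = 0.753

Standardized α = k·r̄ / (1 + (k−1)·r̄) = 8 × 0.276 / (1 + 7 × 0.276)
  = 2.2080 / 2.9320 = 0.753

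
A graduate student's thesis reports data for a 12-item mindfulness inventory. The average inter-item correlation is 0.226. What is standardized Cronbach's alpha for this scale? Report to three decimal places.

Standardized α = k·r̄ / (1 + (k−1)·r̄) = 12 × 0.226 / (1 + 11 × 0.226)
  = 2.7120 / 3.4860 = 0.778

standardized Cronbach's alpha = 0.778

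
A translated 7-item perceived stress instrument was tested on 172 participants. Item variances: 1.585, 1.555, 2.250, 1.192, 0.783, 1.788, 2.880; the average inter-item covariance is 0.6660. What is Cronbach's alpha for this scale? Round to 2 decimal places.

α = 0.82

Σσᵢ² = 1.585 + 1.555 + 2.250 + 1.192 + 0.783 + 1.788 + 2.880 = 12.033
Sum of the 21 distinct covariances = 21 × 0.6660 = 13.9860
σ²_T = Σσᵢ² + 2·Σcov = 12.033 + 2 × 13.9860 = 40.0050
α = (7/6)·(1 − 12.033/40.0050) = 0.82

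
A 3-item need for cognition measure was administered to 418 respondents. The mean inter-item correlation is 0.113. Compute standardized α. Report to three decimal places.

Standardized α = k·r̄ / (1 + (k−1)·r̄) = 3 × 0.113 / (1 + 2 × 0.113)
  = 0.3390 / 1.2260 = 0.277

standardized α = 0.277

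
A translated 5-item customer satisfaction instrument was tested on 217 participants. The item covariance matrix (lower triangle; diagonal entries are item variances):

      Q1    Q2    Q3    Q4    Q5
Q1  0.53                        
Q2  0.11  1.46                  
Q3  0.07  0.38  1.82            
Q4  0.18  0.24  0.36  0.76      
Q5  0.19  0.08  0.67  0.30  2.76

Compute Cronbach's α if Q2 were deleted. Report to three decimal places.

α = 0.502

Remaining items: Q1, Q3, Q4, Q5 (k = 4).
ΣVar(i) = 0.53 + 1.82 + 0.76 + 2.76 = 5.87
σ²_total = 5.87 + 2 × 1.77 = 9.41
α (item deleted) = (4/3)·(1 − 5.87/9.41) = 0.502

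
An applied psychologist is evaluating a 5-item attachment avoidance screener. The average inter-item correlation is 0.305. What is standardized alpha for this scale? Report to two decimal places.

α = 0.69

Standardized α = k·r̄ / (1 + (k−1)·r̄) = 5 × 0.305 / (1 + 4 × 0.305)
  = 1.5250 / 2.2200 = 0.69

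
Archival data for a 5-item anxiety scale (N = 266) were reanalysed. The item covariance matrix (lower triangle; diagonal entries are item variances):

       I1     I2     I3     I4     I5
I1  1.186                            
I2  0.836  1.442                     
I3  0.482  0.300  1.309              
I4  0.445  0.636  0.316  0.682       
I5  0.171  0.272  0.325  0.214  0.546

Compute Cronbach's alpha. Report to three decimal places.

Cronbach's alpha = 0.759

ΣVar(i) = 1.186 + 1.442 + 1.309 + 0.682 + 0.546 = 5.165
Sum of the distinct covariances = 3.997
Var(T) = 5.165 + 2 × 3.997 = 13.159
α = (k/(k−1))·(1 − ΣVar(i)/Var(T)) = (5/4)·(1 − 5.165/13.159) = 0.759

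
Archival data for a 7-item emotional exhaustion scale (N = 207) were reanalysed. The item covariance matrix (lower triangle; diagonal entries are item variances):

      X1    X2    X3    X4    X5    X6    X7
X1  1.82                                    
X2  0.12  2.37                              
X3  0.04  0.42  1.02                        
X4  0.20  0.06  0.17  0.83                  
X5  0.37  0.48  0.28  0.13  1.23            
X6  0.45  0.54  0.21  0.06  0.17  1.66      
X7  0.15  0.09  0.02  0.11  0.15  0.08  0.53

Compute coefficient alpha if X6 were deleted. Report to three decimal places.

coefficient alpha = 0.500

Remaining items: X1, X2, X3, X4, X5, X7 (k = 6).
Σσᵢ² = 1.82 + 2.37 + 1.02 + 0.83 + 1.23 + 0.53 = 7.80
total variance = 7.80 + 2 × 2.79 = 13.38
α (item deleted) = (6/5)·(1 − 7.80/13.38) = 0.500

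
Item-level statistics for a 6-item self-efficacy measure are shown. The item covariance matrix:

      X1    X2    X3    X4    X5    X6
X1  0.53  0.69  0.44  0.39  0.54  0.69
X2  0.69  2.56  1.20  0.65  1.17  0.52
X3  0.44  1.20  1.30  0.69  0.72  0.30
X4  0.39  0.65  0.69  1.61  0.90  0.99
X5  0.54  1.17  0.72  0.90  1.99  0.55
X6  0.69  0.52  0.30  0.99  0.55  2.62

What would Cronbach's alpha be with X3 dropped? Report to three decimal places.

Cronbach's alpha = 0.755

Remaining items: X1, X2, X4, X5, X6 (k = 5).
Σσᵢ² = 0.53 + 2.56 + 1.61 + 1.99 + 2.62 = 9.31
σ²_T = 9.31 + 2 × 7.09 = 23.49
α (item deleted) = (5/4)·(1 − 9.31/23.49) = 0.755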